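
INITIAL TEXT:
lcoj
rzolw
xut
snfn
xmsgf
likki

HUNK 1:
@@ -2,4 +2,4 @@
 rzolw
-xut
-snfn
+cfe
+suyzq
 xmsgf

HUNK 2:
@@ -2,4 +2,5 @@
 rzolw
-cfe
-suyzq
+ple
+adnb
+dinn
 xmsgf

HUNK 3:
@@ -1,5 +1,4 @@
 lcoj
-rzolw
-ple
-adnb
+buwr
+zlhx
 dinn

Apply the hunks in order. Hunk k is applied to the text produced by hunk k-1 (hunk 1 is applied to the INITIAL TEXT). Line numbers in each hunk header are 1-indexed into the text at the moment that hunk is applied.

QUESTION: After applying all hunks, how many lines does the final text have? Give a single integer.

Hunk 1: at line 2 remove [xut,snfn] add [cfe,suyzq] -> 6 lines: lcoj rzolw cfe suyzq xmsgf likki
Hunk 2: at line 2 remove [cfe,suyzq] add [ple,adnb,dinn] -> 7 lines: lcoj rzolw ple adnb dinn xmsgf likki
Hunk 3: at line 1 remove [rzolw,ple,adnb] add [buwr,zlhx] -> 6 lines: lcoj buwr zlhx dinn xmsgf likki
Final line count: 6

Answer: 6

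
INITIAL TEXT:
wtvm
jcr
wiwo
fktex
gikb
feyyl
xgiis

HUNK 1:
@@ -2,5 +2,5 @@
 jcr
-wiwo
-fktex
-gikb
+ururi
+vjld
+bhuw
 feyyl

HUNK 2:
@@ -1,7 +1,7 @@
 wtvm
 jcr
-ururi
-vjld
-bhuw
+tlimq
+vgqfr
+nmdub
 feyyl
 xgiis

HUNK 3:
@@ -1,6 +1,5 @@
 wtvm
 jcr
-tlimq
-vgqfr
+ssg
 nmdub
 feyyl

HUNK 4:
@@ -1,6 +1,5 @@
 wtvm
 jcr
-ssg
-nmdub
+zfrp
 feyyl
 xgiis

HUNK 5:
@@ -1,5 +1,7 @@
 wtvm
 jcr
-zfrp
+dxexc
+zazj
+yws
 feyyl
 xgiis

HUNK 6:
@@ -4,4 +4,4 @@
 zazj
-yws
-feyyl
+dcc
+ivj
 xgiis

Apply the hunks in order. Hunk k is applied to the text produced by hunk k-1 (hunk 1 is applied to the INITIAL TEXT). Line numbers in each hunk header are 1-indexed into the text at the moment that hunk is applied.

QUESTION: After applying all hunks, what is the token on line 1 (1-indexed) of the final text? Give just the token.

Hunk 1: at line 2 remove [wiwo,fktex,gikb] add [ururi,vjld,bhuw] -> 7 lines: wtvm jcr ururi vjld bhuw feyyl xgiis
Hunk 2: at line 1 remove [ururi,vjld,bhuw] add [tlimq,vgqfr,nmdub] -> 7 lines: wtvm jcr tlimq vgqfr nmdub feyyl xgiis
Hunk 3: at line 1 remove [tlimq,vgqfr] add [ssg] -> 6 lines: wtvm jcr ssg nmdub feyyl xgiis
Hunk 4: at line 1 remove [ssg,nmdub] add [zfrp] -> 5 lines: wtvm jcr zfrp feyyl xgiis
Hunk 5: at line 1 remove [zfrp] add [dxexc,zazj,yws] -> 7 lines: wtvm jcr dxexc zazj yws feyyl xgiis
Hunk 6: at line 4 remove [yws,feyyl] add [dcc,ivj] -> 7 lines: wtvm jcr dxexc zazj dcc ivj xgiis
Final line 1: wtvm

Answer: wtvm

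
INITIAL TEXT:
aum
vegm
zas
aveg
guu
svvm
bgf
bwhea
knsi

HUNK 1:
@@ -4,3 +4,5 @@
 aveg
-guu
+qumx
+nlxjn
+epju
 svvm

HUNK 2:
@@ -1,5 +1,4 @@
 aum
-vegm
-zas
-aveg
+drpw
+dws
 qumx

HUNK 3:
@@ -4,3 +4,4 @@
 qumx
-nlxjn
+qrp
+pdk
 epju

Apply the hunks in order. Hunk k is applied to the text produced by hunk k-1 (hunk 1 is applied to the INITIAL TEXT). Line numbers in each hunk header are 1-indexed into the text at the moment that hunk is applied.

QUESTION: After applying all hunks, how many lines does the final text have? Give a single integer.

Hunk 1: at line 4 remove [guu] add [qumx,nlxjn,epju] -> 11 lines: aum vegm zas aveg qumx nlxjn epju svvm bgf bwhea knsi
Hunk 2: at line 1 remove [vegm,zas,aveg] add [drpw,dws] -> 10 lines: aum drpw dws qumx nlxjn epju svvm bgf bwhea knsi
Hunk 3: at line 4 remove [nlxjn] add [qrp,pdk] -> 11 lines: aum drpw dws qumx qrp pdk epju svvm bgf bwhea knsi
Final line count: 11

Answer: 11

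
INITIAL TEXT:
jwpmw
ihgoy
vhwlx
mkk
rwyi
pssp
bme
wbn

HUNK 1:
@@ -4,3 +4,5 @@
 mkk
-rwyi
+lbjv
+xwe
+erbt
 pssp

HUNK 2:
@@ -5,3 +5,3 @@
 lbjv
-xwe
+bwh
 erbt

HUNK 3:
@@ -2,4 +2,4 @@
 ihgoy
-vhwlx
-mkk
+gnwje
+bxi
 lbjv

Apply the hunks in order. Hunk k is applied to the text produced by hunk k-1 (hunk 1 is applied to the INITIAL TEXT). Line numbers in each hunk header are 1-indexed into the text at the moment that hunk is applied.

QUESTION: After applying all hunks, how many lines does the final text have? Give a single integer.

Answer: 10

Derivation:
Hunk 1: at line 4 remove [rwyi] add [lbjv,xwe,erbt] -> 10 lines: jwpmw ihgoy vhwlx mkk lbjv xwe erbt pssp bme wbn
Hunk 2: at line 5 remove [xwe] add [bwh] -> 10 lines: jwpmw ihgoy vhwlx mkk lbjv bwh erbt pssp bme wbn
Hunk 3: at line 2 remove [vhwlx,mkk] add [gnwje,bxi] -> 10 lines: jwpmw ihgoy gnwje bxi lbjv bwh erbt pssp bme wbn
Final line count: 10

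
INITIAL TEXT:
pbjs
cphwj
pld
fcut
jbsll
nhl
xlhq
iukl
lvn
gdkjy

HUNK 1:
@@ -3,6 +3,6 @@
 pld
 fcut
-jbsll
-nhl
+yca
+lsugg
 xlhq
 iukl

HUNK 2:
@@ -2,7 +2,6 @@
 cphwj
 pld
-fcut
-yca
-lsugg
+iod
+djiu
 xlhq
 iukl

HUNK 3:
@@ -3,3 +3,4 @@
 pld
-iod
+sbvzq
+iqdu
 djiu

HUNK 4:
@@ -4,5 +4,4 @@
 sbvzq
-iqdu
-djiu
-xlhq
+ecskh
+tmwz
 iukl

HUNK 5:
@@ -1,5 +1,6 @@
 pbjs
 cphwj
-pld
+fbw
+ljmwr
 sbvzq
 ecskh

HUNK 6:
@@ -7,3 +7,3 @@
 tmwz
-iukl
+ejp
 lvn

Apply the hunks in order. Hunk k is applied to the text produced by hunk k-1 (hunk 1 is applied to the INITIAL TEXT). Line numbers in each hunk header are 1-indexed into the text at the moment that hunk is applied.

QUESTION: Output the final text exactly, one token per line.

Hunk 1: at line 3 remove [jbsll,nhl] add [yca,lsugg] -> 10 lines: pbjs cphwj pld fcut yca lsugg xlhq iukl lvn gdkjy
Hunk 2: at line 2 remove [fcut,yca,lsugg] add [iod,djiu] -> 9 lines: pbjs cphwj pld iod djiu xlhq iukl lvn gdkjy
Hunk 3: at line 3 remove [iod] add [sbvzq,iqdu] -> 10 lines: pbjs cphwj pld sbvzq iqdu djiu xlhq iukl lvn gdkjy
Hunk 4: at line 4 remove [iqdu,djiu,xlhq] add [ecskh,tmwz] -> 9 lines: pbjs cphwj pld sbvzq ecskh tmwz iukl lvn gdkjy
Hunk 5: at line 1 remove [pld] add [fbw,ljmwr] -> 10 lines: pbjs cphwj fbw ljmwr sbvzq ecskh tmwz iukl lvn gdkjy
Hunk 6: at line 7 remove [iukl] add [ejp] -> 10 lines: pbjs cphwj fbw ljmwr sbvzq ecskh tmwz ejp lvn gdkjy

Answer: pbjs
cphwj
fbw
ljmwr
sbvzq
ecskh
tmwz
ejp
lvn
gdkjy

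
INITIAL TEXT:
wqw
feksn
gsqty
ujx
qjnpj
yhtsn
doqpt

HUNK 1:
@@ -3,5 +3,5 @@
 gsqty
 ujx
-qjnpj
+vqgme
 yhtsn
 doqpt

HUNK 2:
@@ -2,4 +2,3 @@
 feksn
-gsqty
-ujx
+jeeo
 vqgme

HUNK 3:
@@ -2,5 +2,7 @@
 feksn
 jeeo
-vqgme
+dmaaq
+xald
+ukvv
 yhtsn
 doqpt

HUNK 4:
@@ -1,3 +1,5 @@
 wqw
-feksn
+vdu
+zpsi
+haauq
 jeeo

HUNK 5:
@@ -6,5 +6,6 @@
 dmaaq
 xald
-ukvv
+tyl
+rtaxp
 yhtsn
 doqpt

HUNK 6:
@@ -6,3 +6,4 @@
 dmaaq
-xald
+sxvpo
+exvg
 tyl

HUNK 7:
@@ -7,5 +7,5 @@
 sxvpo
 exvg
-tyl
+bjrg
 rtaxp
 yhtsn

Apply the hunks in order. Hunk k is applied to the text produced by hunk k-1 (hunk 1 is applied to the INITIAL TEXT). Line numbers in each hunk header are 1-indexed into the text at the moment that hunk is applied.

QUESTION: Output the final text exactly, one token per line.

Answer: wqw
vdu
zpsi
haauq
jeeo
dmaaq
sxvpo
exvg
bjrg
rtaxp
yhtsn
doqpt

Derivation:
Hunk 1: at line 3 remove [qjnpj] add [vqgme] -> 7 lines: wqw feksn gsqty ujx vqgme yhtsn doqpt
Hunk 2: at line 2 remove [gsqty,ujx] add [jeeo] -> 6 lines: wqw feksn jeeo vqgme yhtsn doqpt
Hunk 3: at line 2 remove [vqgme] add [dmaaq,xald,ukvv] -> 8 lines: wqw feksn jeeo dmaaq xald ukvv yhtsn doqpt
Hunk 4: at line 1 remove [feksn] add [vdu,zpsi,haauq] -> 10 lines: wqw vdu zpsi haauq jeeo dmaaq xald ukvv yhtsn doqpt
Hunk 5: at line 6 remove [ukvv] add [tyl,rtaxp] -> 11 lines: wqw vdu zpsi haauq jeeo dmaaq xald tyl rtaxp yhtsn doqpt
Hunk 6: at line 6 remove [xald] add [sxvpo,exvg] -> 12 lines: wqw vdu zpsi haauq jeeo dmaaq sxvpo exvg tyl rtaxp yhtsn doqpt
Hunk 7: at line 7 remove [tyl] add [bjrg] -> 12 lines: wqw vdu zpsi haauq jeeo dmaaq sxvpo exvg bjrg rtaxp yhtsn doqpt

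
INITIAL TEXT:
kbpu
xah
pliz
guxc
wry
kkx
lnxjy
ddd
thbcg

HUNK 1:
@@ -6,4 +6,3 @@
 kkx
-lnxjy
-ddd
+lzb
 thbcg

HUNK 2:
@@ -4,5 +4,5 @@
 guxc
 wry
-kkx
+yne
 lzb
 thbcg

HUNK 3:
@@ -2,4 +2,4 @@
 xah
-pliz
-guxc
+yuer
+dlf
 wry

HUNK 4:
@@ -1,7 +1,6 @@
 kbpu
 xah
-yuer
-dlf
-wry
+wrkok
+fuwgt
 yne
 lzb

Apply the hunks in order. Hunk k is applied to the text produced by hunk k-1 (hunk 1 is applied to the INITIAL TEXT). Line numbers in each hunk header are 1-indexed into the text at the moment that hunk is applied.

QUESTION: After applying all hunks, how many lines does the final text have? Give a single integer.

Hunk 1: at line 6 remove [lnxjy,ddd] add [lzb] -> 8 lines: kbpu xah pliz guxc wry kkx lzb thbcg
Hunk 2: at line 4 remove [kkx] add [yne] -> 8 lines: kbpu xah pliz guxc wry yne lzb thbcg
Hunk 3: at line 2 remove [pliz,guxc] add [yuer,dlf] -> 8 lines: kbpu xah yuer dlf wry yne lzb thbcg
Hunk 4: at line 1 remove [yuer,dlf,wry] add [wrkok,fuwgt] -> 7 lines: kbpu xah wrkok fuwgt yne lzb thbcg
Final line count: 7

Answer: 7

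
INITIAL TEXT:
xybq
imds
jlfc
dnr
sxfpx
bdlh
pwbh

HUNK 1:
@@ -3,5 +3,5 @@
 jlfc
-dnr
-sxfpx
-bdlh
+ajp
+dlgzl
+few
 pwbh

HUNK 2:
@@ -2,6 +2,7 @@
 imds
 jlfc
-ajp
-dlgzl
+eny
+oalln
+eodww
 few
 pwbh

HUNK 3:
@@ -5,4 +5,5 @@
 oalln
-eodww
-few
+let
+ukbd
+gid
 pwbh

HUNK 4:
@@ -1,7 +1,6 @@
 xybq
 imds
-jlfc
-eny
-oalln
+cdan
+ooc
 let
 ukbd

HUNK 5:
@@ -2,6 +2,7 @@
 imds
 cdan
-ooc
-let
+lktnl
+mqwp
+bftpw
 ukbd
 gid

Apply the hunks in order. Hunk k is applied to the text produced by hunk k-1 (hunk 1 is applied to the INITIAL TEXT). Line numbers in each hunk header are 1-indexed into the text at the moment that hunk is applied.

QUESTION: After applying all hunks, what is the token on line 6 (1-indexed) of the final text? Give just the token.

Hunk 1: at line 3 remove [dnr,sxfpx,bdlh] add [ajp,dlgzl,few] -> 7 lines: xybq imds jlfc ajp dlgzl few pwbh
Hunk 2: at line 2 remove [ajp,dlgzl] add [eny,oalln,eodww] -> 8 lines: xybq imds jlfc eny oalln eodww few pwbh
Hunk 3: at line 5 remove [eodww,few] add [let,ukbd,gid] -> 9 lines: xybq imds jlfc eny oalln let ukbd gid pwbh
Hunk 4: at line 1 remove [jlfc,eny,oalln] add [cdan,ooc] -> 8 lines: xybq imds cdan ooc let ukbd gid pwbh
Hunk 5: at line 2 remove [ooc,let] add [lktnl,mqwp,bftpw] -> 9 lines: xybq imds cdan lktnl mqwp bftpw ukbd gid pwbh
Final line 6: bftpw

Answer: bftpw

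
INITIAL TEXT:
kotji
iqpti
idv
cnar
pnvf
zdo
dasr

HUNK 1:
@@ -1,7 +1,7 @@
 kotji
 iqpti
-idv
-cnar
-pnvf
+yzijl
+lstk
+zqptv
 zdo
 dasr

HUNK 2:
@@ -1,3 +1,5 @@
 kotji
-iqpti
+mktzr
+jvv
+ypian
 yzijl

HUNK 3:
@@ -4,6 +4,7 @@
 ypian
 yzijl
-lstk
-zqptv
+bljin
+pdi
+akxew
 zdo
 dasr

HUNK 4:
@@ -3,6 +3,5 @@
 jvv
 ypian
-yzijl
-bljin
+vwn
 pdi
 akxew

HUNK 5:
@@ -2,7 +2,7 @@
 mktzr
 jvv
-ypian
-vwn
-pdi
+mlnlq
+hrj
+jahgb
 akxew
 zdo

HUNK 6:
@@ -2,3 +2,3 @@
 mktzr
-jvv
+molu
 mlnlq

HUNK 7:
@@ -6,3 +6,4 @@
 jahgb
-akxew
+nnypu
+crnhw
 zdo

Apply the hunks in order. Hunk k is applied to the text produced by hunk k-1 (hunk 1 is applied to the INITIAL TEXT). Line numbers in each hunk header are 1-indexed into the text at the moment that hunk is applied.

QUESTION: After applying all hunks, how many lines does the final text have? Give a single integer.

Answer: 10

Derivation:
Hunk 1: at line 1 remove [idv,cnar,pnvf] add [yzijl,lstk,zqptv] -> 7 lines: kotji iqpti yzijl lstk zqptv zdo dasr
Hunk 2: at line 1 remove [iqpti] add [mktzr,jvv,ypian] -> 9 lines: kotji mktzr jvv ypian yzijl lstk zqptv zdo dasr
Hunk 3: at line 4 remove [lstk,zqptv] add [bljin,pdi,akxew] -> 10 lines: kotji mktzr jvv ypian yzijl bljin pdi akxew zdo dasr
Hunk 4: at line 3 remove [yzijl,bljin] add [vwn] -> 9 lines: kotji mktzr jvv ypian vwn pdi akxew zdo dasr
Hunk 5: at line 2 remove [ypian,vwn,pdi] add [mlnlq,hrj,jahgb] -> 9 lines: kotji mktzr jvv mlnlq hrj jahgb akxew zdo dasr
Hunk 6: at line 2 remove [jvv] add [molu] -> 9 lines: kotji mktzr molu mlnlq hrj jahgb akxew zdo dasr
Hunk 7: at line 6 remove [akxew] add [nnypu,crnhw] -> 10 lines: kotji mktzr molu mlnlq hrj jahgb nnypu crnhw zdo dasr
Final line count: 10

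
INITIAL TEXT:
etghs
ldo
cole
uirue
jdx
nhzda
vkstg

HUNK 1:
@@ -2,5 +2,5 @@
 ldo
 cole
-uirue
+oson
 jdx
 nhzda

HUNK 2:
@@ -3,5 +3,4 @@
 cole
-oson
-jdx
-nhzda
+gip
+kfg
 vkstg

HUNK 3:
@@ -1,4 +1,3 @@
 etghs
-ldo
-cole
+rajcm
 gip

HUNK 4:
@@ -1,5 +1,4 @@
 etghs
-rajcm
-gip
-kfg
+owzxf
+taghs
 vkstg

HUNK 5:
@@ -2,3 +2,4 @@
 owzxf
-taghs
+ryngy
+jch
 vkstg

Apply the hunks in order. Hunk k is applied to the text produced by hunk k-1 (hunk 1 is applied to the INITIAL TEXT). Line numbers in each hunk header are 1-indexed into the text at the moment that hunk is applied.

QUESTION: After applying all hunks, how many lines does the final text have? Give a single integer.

Hunk 1: at line 2 remove [uirue] add [oson] -> 7 lines: etghs ldo cole oson jdx nhzda vkstg
Hunk 2: at line 3 remove [oson,jdx,nhzda] add [gip,kfg] -> 6 lines: etghs ldo cole gip kfg vkstg
Hunk 3: at line 1 remove [ldo,cole] add [rajcm] -> 5 lines: etghs rajcm gip kfg vkstg
Hunk 4: at line 1 remove [rajcm,gip,kfg] add [owzxf,taghs] -> 4 lines: etghs owzxf taghs vkstg
Hunk 5: at line 2 remove [taghs] add [ryngy,jch] -> 5 lines: etghs owzxf ryngy jch vkstg
Final line count: 5

Answer: 5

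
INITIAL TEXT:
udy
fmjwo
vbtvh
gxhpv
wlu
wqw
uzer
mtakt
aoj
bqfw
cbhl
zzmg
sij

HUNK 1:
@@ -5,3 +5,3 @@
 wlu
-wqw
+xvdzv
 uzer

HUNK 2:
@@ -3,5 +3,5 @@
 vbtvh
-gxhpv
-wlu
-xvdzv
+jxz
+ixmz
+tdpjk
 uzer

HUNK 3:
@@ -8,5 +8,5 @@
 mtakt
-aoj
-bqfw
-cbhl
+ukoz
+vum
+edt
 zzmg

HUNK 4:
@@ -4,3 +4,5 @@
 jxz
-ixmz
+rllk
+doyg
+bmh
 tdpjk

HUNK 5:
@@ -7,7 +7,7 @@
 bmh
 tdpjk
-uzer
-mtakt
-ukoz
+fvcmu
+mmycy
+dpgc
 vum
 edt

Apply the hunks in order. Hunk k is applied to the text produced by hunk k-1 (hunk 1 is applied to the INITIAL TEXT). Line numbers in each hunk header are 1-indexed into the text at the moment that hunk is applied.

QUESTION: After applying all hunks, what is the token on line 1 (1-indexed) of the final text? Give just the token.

Answer: udy

Derivation:
Hunk 1: at line 5 remove [wqw] add [xvdzv] -> 13 lines: udy fmjwo vbtvh gxhpv wlu xvdzv uzer mtakt aoj bqfw cbhl zzmg sij
Hunk 2: at line 3 remove [gxhpv,wlu,xvdzv] add [jxz,ixmz,tdpjk] -> 13 lines: udy fmjwo vbtvh jxz ixmz tdpjk uzer mtakt aoj bqfw cbhl zzmg sij
Hunk 3: at line 8 remove [aoj,bqfw,cbhl] add [ukoz,vum,edt] -> 13 lines: udy fmjwo vbtvh jxz ixmz tdpjk uzer mtakt ukoz vum edt zzmg sij
Hunk 4: at line 4 remove [ixmz] add [rllk,doyg,bmh] -> 15 lines: udy fmjwo vbtvh jxz rllk doyg bmh tdpjk uzer mtakt ukoz vum edt zzmg sij
Hunk 5: at line 7 remove [uzer,mtakt,ukoz] add [fvcmu,mmycy,dpgc] -> 15 lines: udy fmjwo vbtvh jxz rllk doyg bmh tdpjk fvcmu mmycy dpgc vum edt zzmg sij
Final line 1: udy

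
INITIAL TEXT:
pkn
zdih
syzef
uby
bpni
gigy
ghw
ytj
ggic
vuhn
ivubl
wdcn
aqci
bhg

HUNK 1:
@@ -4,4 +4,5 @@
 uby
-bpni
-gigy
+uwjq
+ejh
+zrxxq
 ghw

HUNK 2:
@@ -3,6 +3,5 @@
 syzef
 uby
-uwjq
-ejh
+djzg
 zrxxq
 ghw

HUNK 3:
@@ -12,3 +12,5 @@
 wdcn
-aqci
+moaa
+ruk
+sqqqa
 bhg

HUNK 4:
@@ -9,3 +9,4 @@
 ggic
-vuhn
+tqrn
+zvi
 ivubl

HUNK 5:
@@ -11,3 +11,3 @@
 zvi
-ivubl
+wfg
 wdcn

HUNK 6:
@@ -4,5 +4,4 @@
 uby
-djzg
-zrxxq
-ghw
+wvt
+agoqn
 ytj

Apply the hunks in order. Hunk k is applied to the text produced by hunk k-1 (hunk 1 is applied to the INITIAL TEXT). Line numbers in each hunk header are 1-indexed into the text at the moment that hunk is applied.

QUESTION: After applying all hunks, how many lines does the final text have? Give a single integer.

Hunk 1: at line 4 remove [bpni,gigy] add [uwjq,ejh,zrxxq] -> 15 lines: pkn zdih syzef uby uwjq ejh zrxxq ghw ytj ggic vuhn ivubl wdcn aqci bhg
Hunk 2: at line 3 remove [uwjq,ejh] add [djzg] -> 14 lines: pkn zdih syzef uby djzg zrxxq ghw ytj ggic vuhn ivubl wdcn aqci bhg
Hunk 3: at line 12 remove [aqci] add [moaa,ruk,sqqqa] -> 16 lines: pkn zdih syzef uby djzg zrxxq ghw ytj ggic vuhn ivubl wdcn moaa ruk sqqqa bhg
Hunk 4: at line 9 remove [vuhn] add [tqrn,zvi] -> 17 lines: pkn zdih syzef uby djzg zrxxq ghw ytj ggic tqrn zvi ivubl wdcn moaa ruk sqqqa bhg
Hunk 5: at line 11 remove [ivubl] add [wfg] -> 17 lines: pkn zdih syzef uby djzg zrxxq ghw ytj ggic tqrn zvi wfg wdcn moaa ruk sqqqa bhg
Hunk 6: at line 4 remove [djzg,zrxxq,ghw] add [wvt,agoqn] -> 16 lines: pkn zdih syzef uby wvt agoqn ytj ggic tqrn zvi wfg wdcn moaa ruk sqqqa bhg
Final line count: 16

Answer: 16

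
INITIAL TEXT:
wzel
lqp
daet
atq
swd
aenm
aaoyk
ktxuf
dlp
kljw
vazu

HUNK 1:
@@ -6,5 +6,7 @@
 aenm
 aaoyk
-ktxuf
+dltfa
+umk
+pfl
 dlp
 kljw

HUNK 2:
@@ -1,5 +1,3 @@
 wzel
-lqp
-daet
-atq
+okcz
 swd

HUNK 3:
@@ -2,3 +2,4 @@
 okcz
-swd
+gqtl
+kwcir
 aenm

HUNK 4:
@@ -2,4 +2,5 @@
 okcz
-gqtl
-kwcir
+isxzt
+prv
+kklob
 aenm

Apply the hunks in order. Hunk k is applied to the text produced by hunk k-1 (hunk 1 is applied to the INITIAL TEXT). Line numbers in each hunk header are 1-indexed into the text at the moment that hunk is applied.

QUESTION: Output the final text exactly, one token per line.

Hunk 1: at line 6 remove [ktxuf] add [dltfa,umk,pfl] -> 13 lines: wzel lqp daet atq swd aenm aaoyk dltfa umk pfl dlp kljw vazu
Hunk 2: at line 1 remove [lqp,daet,atq] add [okcz] -> 11 lines: wzel okcz swd aenm aaoyk dltfa umk pfl dlp kljw vazu
Hunk 3: at line 2 remove [swd] add [gqtl,kwcir] -> 12 lines: wzel okcz gqtl kwcir aenm aaoyk dltfa umk pfl dlp kljw vazu
Hunk 4: at line 2 remove [gqtl,kwcir] add [isxzt,prv,kklob] -> 13 lines: wzel okcz isxzt prv kklob aenm aaoyk dltfa umk pfl dlp kljw vazu

Answer: wzel
okcz
isxzt
prv
kklob
aenm
aaoyk
dltfa
umk
pfl
dlp
kljw
vazu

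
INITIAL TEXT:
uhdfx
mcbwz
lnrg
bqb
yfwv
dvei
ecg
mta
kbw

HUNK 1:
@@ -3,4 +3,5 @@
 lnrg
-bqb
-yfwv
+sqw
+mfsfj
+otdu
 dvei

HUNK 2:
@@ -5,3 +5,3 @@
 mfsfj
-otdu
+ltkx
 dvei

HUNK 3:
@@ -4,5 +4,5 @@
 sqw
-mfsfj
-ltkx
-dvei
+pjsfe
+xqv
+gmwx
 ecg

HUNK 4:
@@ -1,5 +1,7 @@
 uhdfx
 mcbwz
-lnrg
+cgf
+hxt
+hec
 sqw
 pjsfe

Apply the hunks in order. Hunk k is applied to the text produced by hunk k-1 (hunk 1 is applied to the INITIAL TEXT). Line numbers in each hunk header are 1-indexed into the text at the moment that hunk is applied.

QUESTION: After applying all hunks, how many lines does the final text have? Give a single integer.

Answer: 12

Derivation:
Hunk 1: at line 3 remove [bqb,yfwv] add [sqw,mfsfj,otdu] -> 10 lines: uhdfx mcbwz lnrg sqw mfsfj otdu dvei ecg mta kbw
Hunk 2: at line 5 remove [otdu] add [ltkx] -> 10 lines: uhdfx mcbwz lnrg sqw mfsfj ltkx dvei ecg mta kbw
Hunk 3: at line 4 remove [mfsfj,ltkx,dvei] add [pjsfe,xqv,gmwx] -> 10 lines: uhdfx mcbwz lnrg sqw pjsfe xqv gmwx ecg mta kbw
Hunk 4: at line 1 remove [lnrg] add [cgf,hxt,hec] -> 12 lines: uhdfx mcbwz cgf hxt hec sqw pjsfe xqv gmwx ecg mta kbw
Final line count: 12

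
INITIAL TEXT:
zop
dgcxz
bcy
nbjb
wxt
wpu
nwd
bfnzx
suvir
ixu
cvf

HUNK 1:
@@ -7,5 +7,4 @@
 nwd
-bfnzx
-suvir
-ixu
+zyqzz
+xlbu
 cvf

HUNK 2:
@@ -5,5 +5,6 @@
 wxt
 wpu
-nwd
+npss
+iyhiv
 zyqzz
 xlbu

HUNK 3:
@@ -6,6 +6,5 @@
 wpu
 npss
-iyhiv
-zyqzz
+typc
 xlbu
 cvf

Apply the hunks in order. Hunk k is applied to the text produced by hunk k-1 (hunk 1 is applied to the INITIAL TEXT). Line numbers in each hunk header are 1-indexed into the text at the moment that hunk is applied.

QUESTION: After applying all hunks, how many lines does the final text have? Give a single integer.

Hunk 1: at line 7 remove [bfnzx,suvir,ixu] add [zyqzz,xlbu] -> 10 lines: zop dgcxz bcy nbjb wxt wpu nwd zyqzz xlbu cvf
Hunk 2: at line 5 remove [nwd] add [npss,iyhiv] -> 11 lines: zop dgcxz bcy nbjb wxt wpu npss iyhiv zyqzz xlbu cvf
Hunk 3: at line 6 remove [iyhiv,zyqzz] add [typc] -> 10 lines: zop dgcxz bcy nbjb wxt wpu npss typc xlbu cvf
Final line count: 10

Answer: 10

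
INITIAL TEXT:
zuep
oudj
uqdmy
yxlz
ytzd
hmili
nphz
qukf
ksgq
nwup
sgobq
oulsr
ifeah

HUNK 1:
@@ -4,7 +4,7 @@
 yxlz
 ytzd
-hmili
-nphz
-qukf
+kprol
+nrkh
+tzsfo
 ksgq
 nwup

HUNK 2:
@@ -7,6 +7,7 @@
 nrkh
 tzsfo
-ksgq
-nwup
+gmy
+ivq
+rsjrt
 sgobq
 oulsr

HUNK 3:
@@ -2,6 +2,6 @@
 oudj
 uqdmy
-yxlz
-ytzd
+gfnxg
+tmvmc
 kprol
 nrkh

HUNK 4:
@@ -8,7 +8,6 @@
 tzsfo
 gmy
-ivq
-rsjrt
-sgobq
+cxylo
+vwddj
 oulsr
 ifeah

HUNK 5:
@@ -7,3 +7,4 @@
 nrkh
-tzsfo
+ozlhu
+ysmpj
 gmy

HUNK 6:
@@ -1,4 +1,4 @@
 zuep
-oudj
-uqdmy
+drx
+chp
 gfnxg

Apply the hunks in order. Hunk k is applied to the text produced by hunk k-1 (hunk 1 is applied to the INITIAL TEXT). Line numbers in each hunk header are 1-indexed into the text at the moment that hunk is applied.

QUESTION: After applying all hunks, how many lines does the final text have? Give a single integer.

Hunk 1: at line 4 remove [hmili,nphz,qukf] add [kprol,nrkh,tzsfo] -> 13 lines: zuep oudj uqdmy yxlz ytzd kprol nrkh tzsfo ksgq nwup sgobq oulsr ifeah
Hunk 2: at line 7 remove [ksgq,nwup] add [gmy,ivq,rsjrt] -> 14 lines: zuep oudj uqdmy yxlz ytzd kprol nrkh tzsfo gmy ivq rsjrt sgobq oulsr ifeah
Hunk 3: at line 2 remove [yxlz,ytzd] add [gfnxg,tmvmc] -> 14 lines: zuep oudj uqdmy gfnxg tmvmc kprol nrkh tzsfo gmy ivq rsjrt sgobq oulsr ifeah
Hunk 4: at line 8 remove [ivq,rsjrt,sgobq] add [cxylo,vwddj] -> 13 lines: zuep oudj uqdmy gfnxg tmvmc kprol nrkh tzsfo gmy cxylo vwddj oulsr ifeah
Hunk 5: at line 7 remove [tzsfo] add [ozlhu,ysmpj] -> 14 lines: zuep oudj uqdmy gfnxg tmvmc kprol nrkh ozlhu ysmpj gmy cxylo vwddj oulsr ifeah
Hunk 6: at line 1 remove [oudj,uqdmy] add [drx,chp] -> 14 lines: zuep drx chp gfnxg tmvmc kprol nrkh ozlhu ysmpj gmy cxylo vwddj oulsr ifeah
Final line count: 14

Answer: 14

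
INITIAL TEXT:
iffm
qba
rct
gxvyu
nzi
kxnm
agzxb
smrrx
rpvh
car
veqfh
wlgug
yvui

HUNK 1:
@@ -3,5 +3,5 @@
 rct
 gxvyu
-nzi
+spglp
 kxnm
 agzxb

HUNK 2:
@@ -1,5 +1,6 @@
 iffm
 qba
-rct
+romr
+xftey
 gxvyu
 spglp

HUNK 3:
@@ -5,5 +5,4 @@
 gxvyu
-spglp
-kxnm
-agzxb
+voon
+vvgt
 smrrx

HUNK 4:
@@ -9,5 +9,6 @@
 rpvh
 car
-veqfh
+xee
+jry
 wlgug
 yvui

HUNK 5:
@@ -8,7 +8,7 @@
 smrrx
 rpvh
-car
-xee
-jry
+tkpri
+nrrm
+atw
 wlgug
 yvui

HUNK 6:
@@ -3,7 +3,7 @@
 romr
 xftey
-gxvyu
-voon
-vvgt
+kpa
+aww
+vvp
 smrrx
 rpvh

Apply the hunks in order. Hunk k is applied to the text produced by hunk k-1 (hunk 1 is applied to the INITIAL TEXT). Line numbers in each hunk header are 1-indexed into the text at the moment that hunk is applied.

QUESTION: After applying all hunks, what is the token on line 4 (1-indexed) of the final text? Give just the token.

Answer: xftey

Derivation:
Hunk 1: at line 3 remove [nzi] add [spglp] -> 13 lines: iffm qba rct gxvyu spglp kxnm agzxb smrrx rpvh car veqfh wlgug yvui
Hunk 2: at line 1 remove [rct] add [romr,xftey] -> 14 lines: iffm qba romr xftey gxvyu spglp kxnm agzxb smrrx rpvh car veqfh wlgug yvui
Hunk 3: at line 5 remove [spglp,kxnm,agzxb] add [voon,vvgt] -> 13 lines: iffm qba romr xftey gxvyu voon vvgt smrrx rpvh car veqfh wlgug yvui
Hunk 4: at line 9 remove [veqfh] add [xee,jry] -> 14 lines: iffm qba romr xftey gxvyu voon vvgt smrrx rpvh car xee jry wlgug yvui
Hunk 5: at line 8 remove [car,xee,jry] add [tkpri,nrrm,atw] -> 14 lines: iffm qba romr xftey gxvyu voon vvgt smrrx rpvh tkpri nrrm atw wlgug yvui
Hunk 6: at line 3 remove [gxvyu,voon,vvgt] add [kpa,aww,vvp] -> 14 lines: iffm qba romr xftey kpa aww vvp smrrx rpvh tkpri nrrm atw wlgug yvui
Final line 4: xftey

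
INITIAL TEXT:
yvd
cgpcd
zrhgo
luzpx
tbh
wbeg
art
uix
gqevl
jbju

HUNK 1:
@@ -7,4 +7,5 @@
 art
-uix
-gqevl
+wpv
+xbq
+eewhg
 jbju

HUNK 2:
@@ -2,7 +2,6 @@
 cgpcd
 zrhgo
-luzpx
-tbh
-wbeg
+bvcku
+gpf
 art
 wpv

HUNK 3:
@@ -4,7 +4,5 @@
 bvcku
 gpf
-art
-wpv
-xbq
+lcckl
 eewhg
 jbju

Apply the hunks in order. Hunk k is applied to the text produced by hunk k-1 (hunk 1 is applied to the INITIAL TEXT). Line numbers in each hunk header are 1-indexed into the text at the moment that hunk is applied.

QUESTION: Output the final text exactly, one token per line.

Answer: yvd
cgpcd
zrhgo
bvcku
gpf
lcckl
eewhg
jbju

Derivation:
Hunk 1: at line 7 remove [uix,gqevl] add [wpv,xbq,eewhg] -> 11 lines: yvd cgpcd zrhgo luzpx tbh wbeg art wpv xbq eewhg jbju
Hunk 2: at line 2 remove [luzpx,tbh,wbeg] add [bvcku,gpf] -> 10 lines: yvd cgpcd zrhgo bvcku gpf art wpv xbq eewhg jbju
Hunk 3: at line 4 remove [art,wpv,xbq] add [lcckl] -> 8 lines: yvd cgpcd zrhgo bvcku gpf lcckl eewhg jbju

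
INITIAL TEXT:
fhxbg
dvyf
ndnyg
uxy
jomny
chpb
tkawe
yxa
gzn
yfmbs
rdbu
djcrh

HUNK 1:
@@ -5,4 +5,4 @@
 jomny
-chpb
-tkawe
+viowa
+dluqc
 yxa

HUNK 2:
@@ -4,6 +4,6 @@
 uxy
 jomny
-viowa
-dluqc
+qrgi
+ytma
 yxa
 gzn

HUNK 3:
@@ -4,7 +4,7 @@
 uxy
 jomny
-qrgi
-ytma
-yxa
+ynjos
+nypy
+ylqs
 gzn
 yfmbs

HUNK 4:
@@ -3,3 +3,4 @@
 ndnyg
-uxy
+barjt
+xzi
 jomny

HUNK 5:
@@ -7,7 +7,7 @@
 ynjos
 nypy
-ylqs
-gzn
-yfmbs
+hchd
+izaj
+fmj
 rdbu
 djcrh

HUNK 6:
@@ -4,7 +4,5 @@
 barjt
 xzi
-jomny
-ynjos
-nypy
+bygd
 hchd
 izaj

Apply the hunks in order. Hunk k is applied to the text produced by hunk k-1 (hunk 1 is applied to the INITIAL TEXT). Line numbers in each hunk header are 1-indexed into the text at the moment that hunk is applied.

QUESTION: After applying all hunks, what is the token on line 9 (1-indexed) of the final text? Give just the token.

Answer: fmj

Derivation:
Hunk 1: at line 5 remove [chpb,tkawe] add [viowa,dluqc] -> 12 lines: fhxbg dvyf ndnyg uxy jomny viowa dluqc yxa gzn yfmbs rdbu djcrh
Hunk 2: at line 4 remove [viowa,dluqc] add [qrgi,ytma] -> 12 lines: fhxbg dvyf ndnyg uxy jomny qrgi ytma yxa gzn yfmbs rdbu djcrh
Hunk 3: at line 4 remove [qrgi,ytma,yxa] add [ynjos,nypy,ylqs] -> 12 lines: fhxbg dvyf ndnyg uxy jomny ynjos nypy ylqs gzn yfmbs rdbu djcrh
Hunk 4: at line 3 remove [uxy] add [barjt,xzi] -> 13 lines: fhxbg dvyf ndnyg barjt xzi jomny ynjos nypy ylqs gzn yfmbs rdbu djcrh
Hunk 5: at line 7 remove [ylqs,gzn,yfmbs] add [hchd,izaj,fmj] -> 13 lines: fhxbg dvyf ndnyg barjt xzi jomny ynjos nypy hchd izaj fmj rdbu djcrh
Hunk 6: at line 4 remove [jomny,ynjos,nypy] add [bygd] -> 11 lines: fhxbg dvyf ndnyg barjt xzi bygd hchd izaj fmj rdbu djcrh
Final line 9: fmj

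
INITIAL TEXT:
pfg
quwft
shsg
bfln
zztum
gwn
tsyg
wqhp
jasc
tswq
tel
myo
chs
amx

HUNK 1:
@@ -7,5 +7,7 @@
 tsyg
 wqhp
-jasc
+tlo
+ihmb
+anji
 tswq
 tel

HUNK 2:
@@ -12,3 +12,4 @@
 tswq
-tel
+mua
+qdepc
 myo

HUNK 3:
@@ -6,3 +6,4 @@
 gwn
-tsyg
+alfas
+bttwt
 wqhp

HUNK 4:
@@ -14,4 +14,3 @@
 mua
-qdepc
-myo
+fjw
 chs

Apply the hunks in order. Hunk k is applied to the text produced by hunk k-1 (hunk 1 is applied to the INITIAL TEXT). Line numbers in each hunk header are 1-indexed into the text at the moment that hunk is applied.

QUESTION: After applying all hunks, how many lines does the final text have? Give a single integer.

Answer: 17

Derivation:
Hunk 1: at line 7 remove [jasc] add [tlo,ihmb,anji] -> 16 lines: pfg quwft shsg bfln zztum gwn tsyg wqhp tlo ihmb anji tswq tel myo chs amx
Hunk 2: at line 12 remove [tel] add [mua,qdepc] -> 17 lines: pfg quwft shsg bfln zztum gwn tsyg wqhp tlo ihmb anji tswq mua qdepc myo chs amx
Hunk 3: at line 6 remove [tsyg] add [alfas,bttwt] -> 18 lines: pfg quwft shsg bfln zztum gwn alfas bttwt wqhp tlo ihmb anji tswq mua qdepc myo chs amx
Hunk 4: at line 14 remove [qdepc,myo] add [fjw] -> 17 lines: pfg quwft shsg bfln zztum gwn alfas bttwt wqhp tlo ihmb anji tswq mua fjw chs amx
Final line count: 17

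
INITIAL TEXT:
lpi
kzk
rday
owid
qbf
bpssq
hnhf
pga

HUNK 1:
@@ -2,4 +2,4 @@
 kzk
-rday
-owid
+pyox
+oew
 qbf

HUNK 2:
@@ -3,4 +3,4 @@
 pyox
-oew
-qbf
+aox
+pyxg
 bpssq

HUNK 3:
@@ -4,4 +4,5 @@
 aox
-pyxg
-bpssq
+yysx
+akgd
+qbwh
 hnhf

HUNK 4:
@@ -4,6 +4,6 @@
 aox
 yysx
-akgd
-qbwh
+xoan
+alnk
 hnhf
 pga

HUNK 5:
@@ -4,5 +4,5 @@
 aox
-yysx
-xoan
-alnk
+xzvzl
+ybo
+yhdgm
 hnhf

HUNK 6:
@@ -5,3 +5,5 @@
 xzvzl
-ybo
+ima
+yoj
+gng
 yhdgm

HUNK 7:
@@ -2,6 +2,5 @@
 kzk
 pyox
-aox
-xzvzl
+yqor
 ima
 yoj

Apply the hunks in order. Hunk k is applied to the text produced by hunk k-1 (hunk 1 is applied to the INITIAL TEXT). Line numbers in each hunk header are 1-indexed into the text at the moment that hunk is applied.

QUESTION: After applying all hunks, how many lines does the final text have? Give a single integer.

Answer: 10

Derivation:
Hunk 1: at line 2 remove [rday,owid] add [pyox,oew] -> 8 lines: lpi kzk pyox oew qbf bpssq hnhf pga
Hunk 2: at line 3 remove [oew,qbf] add [aox,pyxg] -> 8 lines: lpi kzk pyox aox pyxg bpssq hnhf pga
Hunk 3: at line 4 remove [pyxg,bpssq] add [yysx,akgd,qbwh] -> 9 lines: lpi kzk pyox aox yysx akgd qbwh hnhf pga
Hunk 4: at line 4 remove [akgd,qbwh] add [xoan,alnk] -> 9 lines: lpi kzk pyox aox yysx xoan alnk hnhf pga
Hunk 5: at line 4 remove [yysx,xoan,alnk] add [xzvzl,ybo,yhdgm] -> 9 lines: lpi kzk pyox aox xzvzl ybo yhdgm hnhf pga
Hunk 6: at line 5 remove [ybo] add [ima,yoj,gng] -> 11 lines: lpi kzk pyox aox xzvzl ima yoj gng yhdgm hnhf pga
Hunk 7: at line 2 remove [aox,xzvzl] add [yqor] -> 10 lines: lpi kzk pyox yqor ima yoj gng yhdgm hnhf pga
Final line count: 10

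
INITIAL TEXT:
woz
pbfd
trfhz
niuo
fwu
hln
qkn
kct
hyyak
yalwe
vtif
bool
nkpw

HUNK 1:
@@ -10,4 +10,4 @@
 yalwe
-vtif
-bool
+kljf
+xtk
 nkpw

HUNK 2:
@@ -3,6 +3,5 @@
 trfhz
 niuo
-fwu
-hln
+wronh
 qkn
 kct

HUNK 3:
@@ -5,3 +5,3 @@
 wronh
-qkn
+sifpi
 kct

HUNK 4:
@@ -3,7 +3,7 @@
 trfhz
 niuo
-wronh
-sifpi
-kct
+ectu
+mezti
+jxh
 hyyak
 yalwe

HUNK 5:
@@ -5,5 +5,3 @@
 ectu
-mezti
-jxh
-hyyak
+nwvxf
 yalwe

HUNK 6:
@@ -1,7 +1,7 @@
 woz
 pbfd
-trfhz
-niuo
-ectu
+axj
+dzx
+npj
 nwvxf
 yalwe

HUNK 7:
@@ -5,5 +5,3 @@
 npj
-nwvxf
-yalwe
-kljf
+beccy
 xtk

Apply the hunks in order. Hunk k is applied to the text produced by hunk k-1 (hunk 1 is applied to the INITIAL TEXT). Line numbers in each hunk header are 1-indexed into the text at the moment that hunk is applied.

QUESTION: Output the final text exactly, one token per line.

Answer: woz
pbfd
axj
dzx
npj
beccy
xtk
nkpw

Derivation:
Hunk 1: at line 10 remove [vtif,bool] add [kljf,xtk] -> 13 lines: woz pbfd trfhz niuo fwu hln qkn kct hyyak yalwe kljf xtk nkpw
Hunk 2: at line 3 remove [fwu,hln] add [wronh] -> 12 lines: woz pbfd trfhz niuo wronh qkn kct hyyak yalwe kljf xtk nkpw
Hunk 3: at line 5 remove [qkn] add [sifpi] -> 12 lines: woz pbfd trfhz niuo wronh sifpi kct hyyak yalwe kljf xtk nkpw
Hunk 4: at line 3 remove [wronh,sifpi,kct] add [ectu,mezti,jxh] -> 12 lines: woz pbfd trfhz niuo ectu mezti jxh hyyak yalwe kljf xtk nkpw
Hunk 5: at line 5 remove [mezti,jxh,hyyak] add [nwvxf] -> 10 lines: woz pbfd trfhz niuo ectu nwvxf yalwe kljf xtk nkpw
Hunk 6: at line 1 remove [trfhz,niuo,ectu] add [axj,dzx,npj] -> 10 lines: woz pbfd axj dzx npj nwvxf yalwe kljf xtk nkpw
Hunk 7: at line 5 remove [nwvxf,yalwe,kljf] add [beccy] -> 8 lines: woz pbfd axj dzx npj beccy xtk nkpw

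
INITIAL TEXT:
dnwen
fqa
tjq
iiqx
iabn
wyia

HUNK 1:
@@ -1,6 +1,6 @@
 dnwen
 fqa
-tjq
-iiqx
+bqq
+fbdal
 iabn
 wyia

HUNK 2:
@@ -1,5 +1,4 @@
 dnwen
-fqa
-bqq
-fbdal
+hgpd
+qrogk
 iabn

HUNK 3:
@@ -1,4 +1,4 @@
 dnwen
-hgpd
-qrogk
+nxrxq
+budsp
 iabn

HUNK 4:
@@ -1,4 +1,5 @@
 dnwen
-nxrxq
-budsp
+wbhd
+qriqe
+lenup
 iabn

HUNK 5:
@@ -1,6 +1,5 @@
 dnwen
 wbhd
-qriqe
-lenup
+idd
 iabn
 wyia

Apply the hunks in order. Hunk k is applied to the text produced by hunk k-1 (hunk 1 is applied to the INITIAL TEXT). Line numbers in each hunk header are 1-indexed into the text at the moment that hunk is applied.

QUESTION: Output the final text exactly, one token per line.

Hunk 1: at line 1 remove [tjq,iiqx] add [bqq,fbdal] -> 6 lines: dnwen fqa bqq fbdal iabn wyia
Hunk 2: at line 1 remove [fqa,bqq,fbdal] add [hgpd,qrogk] -> 5 lines: dnwen hgpd qrogk iabn wyia
Hunk 3: at line 1 remove [hgpd,qrogk] add [nxrxq,budsp] -> 5 lines: dnwen nxrxq budsp iabn wyia
Hunk 4: at line 1 remove [nxrxq,budsp] add [wbhd,qriqe,lenup] -> 6 lines: dnwen wbhd qriqe lenup iabn wyia
Hunk 5: at line 1 remove [qriqe,lenup] add [idd] -> 5 lines: dnwen wbhd idd iabn wyia

Answer: dnwen
wbhd
idd
iabn
wyia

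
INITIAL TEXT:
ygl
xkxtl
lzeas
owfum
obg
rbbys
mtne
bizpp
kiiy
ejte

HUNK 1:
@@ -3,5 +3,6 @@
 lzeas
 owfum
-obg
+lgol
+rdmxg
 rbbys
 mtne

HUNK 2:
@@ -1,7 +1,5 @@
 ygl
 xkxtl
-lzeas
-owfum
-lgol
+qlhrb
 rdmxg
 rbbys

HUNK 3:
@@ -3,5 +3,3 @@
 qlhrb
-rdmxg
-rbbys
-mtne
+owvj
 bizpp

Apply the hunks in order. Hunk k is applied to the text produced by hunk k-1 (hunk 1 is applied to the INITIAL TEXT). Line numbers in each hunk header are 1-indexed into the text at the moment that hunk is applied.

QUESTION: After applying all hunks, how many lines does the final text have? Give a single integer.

Answer: 7

Derivation:
Hunk 1: at line 3 remove [obg] add [lgol,rdmxg] -> 11 lines: ygl xkxtl lzeas owfum lgol rdmxg rbbys mtne bizpp kiiy ejte
Hunk 2: at line 1 remove [lzeas,owfum,lgol] add [qlhrb] -> 9 lines: ygl xkxtl qlhrb rdmxg rbbys mtne bizpp kiiy ejte
Hunk 3: at line 3 remove [rdmxg,rbbys,mtne] add [owvj] -> 7 lines: ygl xkxtl qlhrb owvj bizpp kiiy ejte
Final line count: 7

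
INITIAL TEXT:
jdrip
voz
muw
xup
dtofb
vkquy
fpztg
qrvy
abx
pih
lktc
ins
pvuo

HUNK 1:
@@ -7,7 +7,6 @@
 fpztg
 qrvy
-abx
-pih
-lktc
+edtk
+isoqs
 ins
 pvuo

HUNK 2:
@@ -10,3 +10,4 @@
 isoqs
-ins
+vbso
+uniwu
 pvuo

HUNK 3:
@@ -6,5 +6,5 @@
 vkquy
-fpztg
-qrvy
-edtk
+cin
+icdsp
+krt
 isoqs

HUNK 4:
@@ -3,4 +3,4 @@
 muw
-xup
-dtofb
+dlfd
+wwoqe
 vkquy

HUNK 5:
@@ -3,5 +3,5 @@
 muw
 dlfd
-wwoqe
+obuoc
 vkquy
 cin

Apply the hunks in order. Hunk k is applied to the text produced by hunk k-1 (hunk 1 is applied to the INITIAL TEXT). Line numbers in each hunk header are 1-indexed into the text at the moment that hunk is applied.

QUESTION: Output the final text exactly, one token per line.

Hunk 1: at line 7 remove [abx,pih,lktc] add [edtk,isoqs] -> 12 lines: jdrip voz muw xup dtofb vkquy fpztg qrvy edtk isoqs ins pvuo
Hunk 2: at line 10 remove [ins] add [vbso,uniwu] -> 13 lines: jdrip voz muw xup dtofb vkquy fpztg qrvy edtk isoqs vbso uniwu pvuo
Hunk 3: at line 6 remove [fpztg,qrvy,edtk] add [cin,icdsp,krt] -> 13 lines: jdrip voz muw xup dtofb vkquy cin icdsp krt isoqs vbso uniwu pvuo
Hunk 4: at line 3 remove [xup,dtofb] add [dlfd,wwoqe] -> 13 lines: jdrip voz muw dlfd wwoqe vkquy cin icdsp krt isoqs vbso uniwu pvuo
Hunk 5: at line 3 remove [wwoqe] add [obuoc] -> 13 lines: jdrip voz muw dlfd obuoc vkquy cin icdsp krt isoqs vbso uniwu pvuo

Answer: jdrip
voz
muw
dlfd
obuoc
vkquy
cin
icdsp
krt
isoqs
vbso
uniwu
pvuo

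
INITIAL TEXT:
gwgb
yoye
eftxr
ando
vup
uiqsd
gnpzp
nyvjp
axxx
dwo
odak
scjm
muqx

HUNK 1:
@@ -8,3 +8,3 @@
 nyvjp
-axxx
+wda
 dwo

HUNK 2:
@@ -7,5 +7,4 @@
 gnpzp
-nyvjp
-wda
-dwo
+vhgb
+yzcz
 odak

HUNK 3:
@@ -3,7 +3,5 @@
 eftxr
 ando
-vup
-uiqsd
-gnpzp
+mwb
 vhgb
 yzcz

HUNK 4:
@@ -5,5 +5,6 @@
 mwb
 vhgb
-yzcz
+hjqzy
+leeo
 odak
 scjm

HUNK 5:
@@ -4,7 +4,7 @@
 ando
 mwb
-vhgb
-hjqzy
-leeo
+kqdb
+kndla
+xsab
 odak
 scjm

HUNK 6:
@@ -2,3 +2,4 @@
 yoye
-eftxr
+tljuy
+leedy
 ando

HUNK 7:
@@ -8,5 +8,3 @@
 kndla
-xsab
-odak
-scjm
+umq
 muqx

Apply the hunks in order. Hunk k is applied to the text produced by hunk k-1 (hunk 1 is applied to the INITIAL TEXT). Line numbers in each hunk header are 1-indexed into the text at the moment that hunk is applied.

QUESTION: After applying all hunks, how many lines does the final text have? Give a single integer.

Hunk 1: at line 8 remove [axxx] add [wda] -> 13 lines: gwgb yoye eftxr ando vup uiqsd gnpzp nyvjp wda dwo odak scjm muqx
Hunk 2: at line 7 remove [nyvjp,wda,dwo] add [vhgb,yzcz] -> 12 lines: gwgb yoye eftxr ando vup uiqsd gnpzp vhgb yzcz odak scjm muqx
Hunk 3: at line 3 remove [vup,uiqsd,gnpzp] add [mwb] -> 10 lines: gwgb yoye eftxr ando mwb vhgb yzcz odak scjm muqx
Hunk 4: at line 5 remove [yzcz] add [hjqzy,leeo] -> 11 lines: gwgb yoye eftxr ando mwb vhgb hjqzy leeo odak scjm muqx
Hunk 5: at line 4 remove [vhgb,hjqzy,leeo] add [kqdb,kndla,xsab] -> 11 lines: gwgb yoye eftxr ando mwb kqdb kndla xsab odak scjm muqx
Hunk 6: at line 2 remove [eftxr] add [tljuy,leedy] -> 12 lines: gwgb yoye tljuy leedy ando mwb kqdb kndla xsab odak scjm muqx
Hunk 7: at line 8 remove [xsab,odak,scjm] add [umq] -> 10 lines: gwgb yoye tljuy leedy ando mwb kqdb kndla umq muqx
Final line count: 10

Answer: 10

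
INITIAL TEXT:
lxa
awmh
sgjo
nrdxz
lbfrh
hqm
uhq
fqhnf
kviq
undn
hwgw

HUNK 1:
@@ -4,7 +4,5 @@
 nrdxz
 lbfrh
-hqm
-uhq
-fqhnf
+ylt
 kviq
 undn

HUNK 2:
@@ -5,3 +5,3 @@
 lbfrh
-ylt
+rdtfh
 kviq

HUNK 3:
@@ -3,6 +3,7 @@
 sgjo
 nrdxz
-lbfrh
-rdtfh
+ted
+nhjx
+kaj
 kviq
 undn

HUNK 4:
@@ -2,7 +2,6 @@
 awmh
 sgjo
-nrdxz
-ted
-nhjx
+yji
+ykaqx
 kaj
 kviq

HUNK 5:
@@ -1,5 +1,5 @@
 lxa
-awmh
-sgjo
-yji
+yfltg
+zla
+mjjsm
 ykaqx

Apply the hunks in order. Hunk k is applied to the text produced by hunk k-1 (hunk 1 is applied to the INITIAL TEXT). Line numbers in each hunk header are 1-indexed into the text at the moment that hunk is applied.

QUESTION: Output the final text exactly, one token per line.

Answer: lxa
yfltg
zla
mjjsm
ykaqx
kaj
kviq
undn
hwgw

Derivation:
Hunk 1: at line 4 remove [hqm,uhq,fqhnf] add [ylt] -> 9 lines: lxa awmh sgjo nrdxz lbfrh ylt kviq undn hwgw
Hunk 2: at line 5 remove [ylt] add [rdtfh] -> 9 lines: lxa awmh sgjo nrdxz lbfrh rdtfh kviq undn hwgw
Hunk 3: at line 3 remove [lbfrh,rdtfh] add [ted,nhjx,kaj] -> 10 lines: lxa awmh sgjo nrdxz ted nhjx kaj kviq undn hwgw
Hunk 4: at line 2 remove [nrdxz,ted,nhjx] add [yji,ykaqx] -> 9 lines: lxa awmh sgjo yji ykaqx kaj kviq undn hwgw
Hunk 5: at line 1 remove [awmh,sgjo,yji] add [yfltg,zla,mjjsm] -> 9 lines: lxa yfltg zla mjjsm ykaqx kaj kviq undn hwgw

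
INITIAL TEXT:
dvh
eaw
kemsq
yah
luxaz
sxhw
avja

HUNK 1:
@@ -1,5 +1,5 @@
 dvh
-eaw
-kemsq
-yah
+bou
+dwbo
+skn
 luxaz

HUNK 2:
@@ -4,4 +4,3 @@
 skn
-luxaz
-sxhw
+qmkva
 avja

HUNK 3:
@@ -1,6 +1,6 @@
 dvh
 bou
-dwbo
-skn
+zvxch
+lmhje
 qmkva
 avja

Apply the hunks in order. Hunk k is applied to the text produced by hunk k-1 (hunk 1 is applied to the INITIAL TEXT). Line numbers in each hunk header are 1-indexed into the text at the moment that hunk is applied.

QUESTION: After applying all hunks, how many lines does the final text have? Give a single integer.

Answer: 6

Derivation:
Hunk 1: at line 1 remove [eaw,kemsq,yah] add [bou,dwbo,skn] -> 7 lines: dvh bou dwbo skn luxaz sxhw avja
Hunk 2: at line 4 remove [luxaz,sxhw] add [qmkva] -> 6 lines: dvh bou dwbo skn qmkva avja
Hunk 3: at line 1 remove [dwbo,skn] add [zvxch,lmhje] -> 6 lines: dvh bou zvxch lmhje qmkva avja
Final line count: 6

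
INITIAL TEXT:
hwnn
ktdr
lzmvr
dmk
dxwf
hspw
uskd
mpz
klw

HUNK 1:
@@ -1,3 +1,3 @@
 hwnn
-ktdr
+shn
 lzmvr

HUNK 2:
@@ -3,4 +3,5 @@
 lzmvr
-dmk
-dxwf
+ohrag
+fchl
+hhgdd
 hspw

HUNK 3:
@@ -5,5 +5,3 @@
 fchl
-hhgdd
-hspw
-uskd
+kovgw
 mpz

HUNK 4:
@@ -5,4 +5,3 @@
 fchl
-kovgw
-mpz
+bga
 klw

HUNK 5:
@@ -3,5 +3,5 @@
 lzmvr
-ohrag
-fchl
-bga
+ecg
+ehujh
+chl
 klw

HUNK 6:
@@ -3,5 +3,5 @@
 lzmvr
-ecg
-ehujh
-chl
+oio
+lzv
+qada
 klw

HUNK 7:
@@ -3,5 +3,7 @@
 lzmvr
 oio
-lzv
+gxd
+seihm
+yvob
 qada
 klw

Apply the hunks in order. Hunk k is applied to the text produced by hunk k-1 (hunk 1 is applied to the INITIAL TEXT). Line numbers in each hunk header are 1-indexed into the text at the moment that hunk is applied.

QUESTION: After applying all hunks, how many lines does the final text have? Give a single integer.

Answer: 9

Derivation:
Hunk 1: at line 1 remove [ktdr] add [shn] -> 9 lines: hwnn shn lzmvr dmk dxwf hspw uskd mpz klw
Hunk 2: at line 3 remove [dmk,dxwf] add [ohrag,fchl,hhgdd] -> 10 lines: hwnn shn lzmvr ohrag fchl hhgdd hspw uskd mpz klw
Hunk 3: at line 5 remove [hhgdd,hspw,uskd] add [kovgw] -> 8 lines: hwnn shn lzmvr ohrag fchl kovgw mpz klw
Hunk 4: at line 5 remove [kovgw,mpz] add [bga] -> 7 lines: hwnn shn lzmvr ohrag fchl bga klw
Hunk 5: at line 3 remove [ohrag,fchl,bga] add [ecg,ehujh,chl] -> 7 lines: hwnn shn lzmvr ecg ehujh chl klw
Hunk 6: at line 3 remove [ecg,ehujh,chl] add [oio,lzv,qada] -> 7 lines: hwnn shn lzmvr oio lzv qada klw
Hunk 7: at line 3 remove [lzv] add [gxd,seihm,yvob] -> 9 lines: hwnn shn lzmvr oio gxd seihm yvob qada klw
Final line count: 9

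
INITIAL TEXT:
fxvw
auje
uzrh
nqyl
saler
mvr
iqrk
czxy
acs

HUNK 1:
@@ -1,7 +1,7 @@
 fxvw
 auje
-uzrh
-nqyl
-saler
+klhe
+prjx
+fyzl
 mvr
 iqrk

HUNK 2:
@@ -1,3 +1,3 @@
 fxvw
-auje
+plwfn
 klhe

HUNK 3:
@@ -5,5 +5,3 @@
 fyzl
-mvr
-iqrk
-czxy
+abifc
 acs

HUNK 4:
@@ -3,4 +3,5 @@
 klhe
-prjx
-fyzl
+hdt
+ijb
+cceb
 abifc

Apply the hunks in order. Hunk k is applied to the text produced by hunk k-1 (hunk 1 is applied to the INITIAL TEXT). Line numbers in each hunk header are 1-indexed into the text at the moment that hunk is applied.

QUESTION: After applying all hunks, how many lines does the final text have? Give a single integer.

Answer: 8

Derivation:
Hunk 1: at line 1 remove [uzrh,nqyl,saler] add [klhe,prjx,fyzl] -> 9 lines: fxvw auje klhe prjx fyzl mvr iqrk czxy acs
Hunk 2: at line 1 remove [auje] add [plwfn] -> 9 lines: fxvw plwfn klhe prjx fyzl mvr iqrk czxy acs
Hunk 3: at line 5 remove [mvr,iqrk,czxy] add [abifc] -> 7 lines: fxvw plwfn klhe prjx fyzl abifc acs
Hunk 4: at line 3 remove [prjx,fyzl] add [hdt,ijb,cceb] -> 8 lines: fxvw plwfn klhe hdt ijb cceb abifc acs
Final line count: 8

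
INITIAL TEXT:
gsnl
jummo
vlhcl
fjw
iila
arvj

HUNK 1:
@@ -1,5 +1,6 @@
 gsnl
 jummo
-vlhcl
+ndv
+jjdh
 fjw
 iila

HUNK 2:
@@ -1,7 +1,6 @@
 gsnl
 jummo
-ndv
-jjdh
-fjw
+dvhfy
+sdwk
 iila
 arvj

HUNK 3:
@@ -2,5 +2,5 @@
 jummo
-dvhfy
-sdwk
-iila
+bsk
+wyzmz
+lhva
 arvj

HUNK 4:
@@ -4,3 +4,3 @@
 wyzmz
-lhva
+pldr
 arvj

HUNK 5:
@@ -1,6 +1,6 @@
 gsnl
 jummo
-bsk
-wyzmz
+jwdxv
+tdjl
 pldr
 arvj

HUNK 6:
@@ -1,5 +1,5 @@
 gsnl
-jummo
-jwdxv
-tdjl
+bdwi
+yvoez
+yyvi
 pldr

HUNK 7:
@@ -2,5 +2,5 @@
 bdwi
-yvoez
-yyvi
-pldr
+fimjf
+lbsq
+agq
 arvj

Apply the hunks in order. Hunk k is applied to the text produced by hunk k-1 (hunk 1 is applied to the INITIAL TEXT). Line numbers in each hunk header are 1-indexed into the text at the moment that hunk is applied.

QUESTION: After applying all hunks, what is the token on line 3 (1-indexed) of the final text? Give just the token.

Answer: fimjf

Derivation:
Hunk 1: at line 1 remove [vlhcl] add [ndv,jjdh] -> 7 lines: gsnl jummo ndv jjdh fjw iila arvj
Hunk 2: at line 1 remove [ndv,jjdh,fjw] add [dvhfy,sdwk] -> 6 lines: gsnl jummo dvhfy sdwk iila arvj
Hunk 3: at line 2 remove [dvhfy,sdwk,iila] add [bsk,wyzmz,lhva] -> 6 lines: gsnl jummo bsk wyzmz lhva arvj
Hunk 4: at line 4 remove [lhva] add [pldr] -> 6 lines: gsnl jummo bsk wyzmz pldr arvj
Hunk 5: at line 1 remove [bsk,wyzmz] add [jwdxv,tdjl] -> 6 lines: gsnl jummo jwdxv tdjl pldr arvj
Hunk 6: at line 1 remove [jummo,jwdxv,tdjl] add [bdwi,yvoez,yyvi] -> 6 lines: gsnl bdwi yvoez yyvi pldr arvj
Hunk 7: at line 2 remove [yvoez,yyvi,pldr] add [fimjf,lbsq,agq] -> 6 lines: gsnl bdwi fimjf lbsq agq arvj
Final line 3: fimjf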